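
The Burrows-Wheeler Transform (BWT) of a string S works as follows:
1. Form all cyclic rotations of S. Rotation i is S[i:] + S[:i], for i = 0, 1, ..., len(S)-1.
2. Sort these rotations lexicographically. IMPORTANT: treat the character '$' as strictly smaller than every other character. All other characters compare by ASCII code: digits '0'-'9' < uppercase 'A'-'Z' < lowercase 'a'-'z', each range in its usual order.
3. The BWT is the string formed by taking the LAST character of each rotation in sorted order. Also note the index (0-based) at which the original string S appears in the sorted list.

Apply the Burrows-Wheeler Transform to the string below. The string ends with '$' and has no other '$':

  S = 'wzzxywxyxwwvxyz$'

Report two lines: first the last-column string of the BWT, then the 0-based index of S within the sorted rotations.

All 16 rotations (rotation i = S[i:]+S[:i]):
  rot[0] = wzzxywxyxwwvxyz$
  rot[1] = zzxywxyxwwvxyz$w
  rot[2] = zxywxyxwwvxyz$wz
  rot[3] = xywxyxwwvxyz$wzz
  rot[4] = ywxyxwwvxyz$wzzx
  rot[5] = wxyxwwvxyz$wzzxy
  rot[6] = xyxwwvxyz$wzzxyw
  rot[7] = yxwwvxyz$wzzxywx
  rot[8] = xwwvxyz$wzzxywxy
  rot[9] = wwvxyz$wzzxywxyx
  rot[10] = wvxyz$wzzxywxyxw
  rot[11] = vxyz$wzzxywxyxww
  rot[12] = xyz$wzzxywxyxwwv
  rot[13] = yz$wzzxywxyxwwvx
  rot[14] = z$wzzxywxyxwwvxy
  rot[15] = $wzzxywxyxwwvxyz
Sorted (with $ < everything):
  sorted[0] = $wzzxywxyxwwvxyz  (last char: 'z')
  sorted[1] = vxyz$wzzxywxyxww  (last char: 'w')
  sorted[2] = wvxyz$wzzxywxyxw  (last char: 'w')
  sorted[3] = wwvxyz$wzzxywxyx  (last char: 'x')
  sorted[4] = wxyxwwvxyz$wzzxy  (last char: 'y')
  sorted[5] = wzzxywxyxwwvxyz$  (last char: '$')
  sorted[6] = xwwvxyz$wzzxywxy  (last char: 'y')
  sorted[7] = xywxyxwwvxyz$wzz  (last char: 'z')
  sorted[8] = xyxwwvxyz$wzzxyw  (last char: 'w')
  sorted[9] = xyz$wzzxywxyxwwv  (last char: 'v')
  sorted[10] = ywxyxwwvxyz$wzzx  (last char: 'x')
  sorted[11] = yxwwvxyz$wzzxywx  (last char: 'x')
  sorted[12] = yz$wzzxywxyxwwvx  (last char: 'x')
  sorted[13] = z$wzzxywxyxwwvxy  (last char: 'y')
  sorted[14] = zxywxyxwwvxyz$wz  (last char: 'z')
  sorted[15] = zzxywxyxwwvxyz$w  (last char: 'w')
Last column: zwwxy$yzwvxxxyzw
Original string S is at sorted index 5

Answer: zwwxy$yzwvxxxyzw
5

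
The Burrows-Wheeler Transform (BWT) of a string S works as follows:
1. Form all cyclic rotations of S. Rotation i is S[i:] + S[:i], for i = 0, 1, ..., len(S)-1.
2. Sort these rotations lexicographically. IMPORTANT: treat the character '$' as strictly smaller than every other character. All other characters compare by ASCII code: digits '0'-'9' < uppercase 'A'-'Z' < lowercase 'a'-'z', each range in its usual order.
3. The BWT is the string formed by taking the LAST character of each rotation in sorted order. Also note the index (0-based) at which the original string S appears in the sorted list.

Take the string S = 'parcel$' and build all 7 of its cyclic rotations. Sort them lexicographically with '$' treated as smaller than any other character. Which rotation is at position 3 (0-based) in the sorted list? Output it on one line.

Answer: el$parc

Derivation:
All 7 rotations (rotation i = S[i:]+S[:i]):
  rot[0] = parcel$
  rot[1] = arcel$p
  rot[2] = rcel$pa
  rot[3] = cel$par
  rot[4] = el$parc
  rot[5] = l$parce
  rot[6] = $parcel
Sorted (with $ < everything):
  sorted[0] = $parcel
  sorted[1] = arcel$p
  sorted[2] = cel$par
  sorted[3] = el$parc
  sorted[4] = l$parce
  sorted[5] = parcel$
  sorted[6] = rcel$pa
sorted[3] = el$parc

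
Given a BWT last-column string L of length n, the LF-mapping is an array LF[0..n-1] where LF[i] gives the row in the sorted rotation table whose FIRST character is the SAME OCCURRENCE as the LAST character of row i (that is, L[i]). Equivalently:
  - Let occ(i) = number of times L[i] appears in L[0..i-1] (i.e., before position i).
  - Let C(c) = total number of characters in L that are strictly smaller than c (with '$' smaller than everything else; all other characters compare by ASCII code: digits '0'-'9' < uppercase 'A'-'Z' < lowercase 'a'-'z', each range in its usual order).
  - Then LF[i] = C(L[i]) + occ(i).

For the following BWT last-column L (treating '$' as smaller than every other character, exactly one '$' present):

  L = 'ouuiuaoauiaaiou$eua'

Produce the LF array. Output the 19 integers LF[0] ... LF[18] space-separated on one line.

Answer: 10 13 14 7 15 1 11 2 16 8 3 4 9 12 17 0 6 18 5

Derivation:
Char counts: '$':1, 'a':5, 'e':1, 'i':3, 'o':3, 'u':6
C (first-col start): C('$')=0, C('a')=1, C('e')=6, C('i')=7, C('o')=10, C('u')=13
L[0]='o': occ=0, LF[0]=C('o')+0=10+0=10
L[1]='u': occ=0, LF[1]=C('u')+0=13+0=13
L[2]='u': occ=1, LF[2]=C('u')+1=13+1=14
L[3]='i': occ=0, LF[3]=C('i')+0=7+0=7
L[4]='u': occ=2, LF[4]=C('u')+2=13+2=15
L[5]='a': occ=0, LF[5]=C('a')+0=1+0=1
L[6]='o': occ=1, LF[6]=C('o')+1=10+1=11
L[7]='a': occ=1, LF[7]=C('a')+1=1+1=2
L[8]='u': occ=3, LF[8]=C('u')+3=13+3=16
L[9]='i': occ=1, LF[9]=C('i')+1=7+1=8
L[10]='a': occ=2, LF[10]=C('a')+2=1+2=3
L[11]='a': occ=3, LF[11]=C('a')+3=1+3=4
L[12]='i': occ=2, LF[12]=C('i')+2=7+2=9
L[13]='o': occ=2, LF[13]=C('o')+2=10+2=12
L[14]='u': occ=4, LF[14]=C('u')+4=13+4=17
L[15]='$': occ=0, LF[15]=C('$')+0=0+0=0
L[16]='e': occ=0, LF[16]=C('e')+0=6+0=6
L[17]='u': occ=5, LF[17]=C('u')+5=13+5=18
L[18]='a': occ=4, LF[18]=C('a')+4=1+4=5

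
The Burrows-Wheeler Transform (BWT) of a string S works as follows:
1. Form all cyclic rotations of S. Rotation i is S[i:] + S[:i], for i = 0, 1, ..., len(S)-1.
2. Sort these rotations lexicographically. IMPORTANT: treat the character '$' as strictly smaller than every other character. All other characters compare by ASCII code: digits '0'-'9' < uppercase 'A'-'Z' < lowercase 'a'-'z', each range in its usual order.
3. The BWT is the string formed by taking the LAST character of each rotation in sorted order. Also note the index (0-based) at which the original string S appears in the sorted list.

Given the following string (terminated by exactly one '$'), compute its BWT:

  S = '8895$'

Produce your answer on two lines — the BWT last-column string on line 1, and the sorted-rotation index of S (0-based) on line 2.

All 5 rotations (rotation i = S[i:]+S[:i]):
  rot[0] = 8895$
  rot[1] = 895$8
  rot[2] = 95$88
  rot[3] = 5$889
  rot[4] = $8895
Sorted (with $ < everything):
  sorted[0] = $8895  (last char: '5')
  sorted[1] = 5$889  (last char: '9')
  sorted[2] = 8895$  (last char: '$')
  sorted[3] = 895$8  (last char: '8')
  sorted[4] = 95$88  (last char: '8')
Last column: 59$88
Original string S is at sorted index 2

Answer: 59$88
2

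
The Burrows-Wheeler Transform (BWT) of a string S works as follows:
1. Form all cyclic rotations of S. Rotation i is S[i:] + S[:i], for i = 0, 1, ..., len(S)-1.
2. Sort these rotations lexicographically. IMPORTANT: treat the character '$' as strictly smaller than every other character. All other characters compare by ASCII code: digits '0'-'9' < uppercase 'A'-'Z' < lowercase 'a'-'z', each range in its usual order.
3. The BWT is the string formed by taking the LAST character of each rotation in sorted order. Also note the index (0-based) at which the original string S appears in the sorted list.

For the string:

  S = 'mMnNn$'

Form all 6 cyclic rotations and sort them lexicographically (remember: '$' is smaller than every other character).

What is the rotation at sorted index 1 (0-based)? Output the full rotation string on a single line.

Answer: MnNn$m

Derivation:
All 6 rotations (rotation i = S[i:]+S[:i]):
  rot[0] = mMnNn$
  rot[1] = MnNn$m
  rot[2] = nNn$mM
  rot[3] = Nn$mMn
  rot[4] = n$mMnN
  rot[5] = $mMnNn
Sorted (with $ < everything):
  sorted[0] = $mMnNn
  sorted[1] = MnNn$m
  sorted[2] = Nn$mMn
  sorted[3] = mMnNn$
  sorted[4] = n$mMnN
  sorted[5] = nNn$mM
sorted[1] = MnNn$m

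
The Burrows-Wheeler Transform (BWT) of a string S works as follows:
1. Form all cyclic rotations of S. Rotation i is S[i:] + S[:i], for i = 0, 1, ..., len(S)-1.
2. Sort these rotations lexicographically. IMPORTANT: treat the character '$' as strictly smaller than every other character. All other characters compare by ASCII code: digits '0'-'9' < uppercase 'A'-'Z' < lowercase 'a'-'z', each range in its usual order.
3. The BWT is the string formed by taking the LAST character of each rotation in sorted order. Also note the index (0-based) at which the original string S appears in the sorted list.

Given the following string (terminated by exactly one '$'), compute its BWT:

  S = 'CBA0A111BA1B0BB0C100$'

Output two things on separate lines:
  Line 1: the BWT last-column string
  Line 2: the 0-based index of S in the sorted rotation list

All 21 rotations (rotation i = S[i:]+S[:i]):
  rot[0] = CBA0A111BA1B0BB0C100$
  rot[1] = BA0A111BA1B0BB0C100$C
  rot[2] = A0A111BA1B0BB0C100$CB
  rot[3] = 0A111BA1B0BB0C100$CBA
  rot[4] = A111BA1B0BB0C100$CBA0
  rot[5] = 111BA1B0BB0C100$CBA0A
  rot[6] = 11BA1B0BB0C100$CBA0A1
  rot[7] = 1BA1B0BB0C100$CBA0A11
  rot[8] = BA1B0BB0C100$CBA0A111
  rot[9] = A1B0BB0C100$CBA0A111B
  rot[10] = 1B0BB0C100$CBA0A111BA
  rot[11] = B0BB0C100$CBA0A111BA1
  rot[12] = 0BB0C100$CBA0A111BA1B
  rot[13] = BB0C100$CBA0A111BA1B0
  rot[14] = B0C100$CBA0A111BA1B0B
  rot[15] = 0C100$CBA0A111BA1B0BB
  rot[16] = C100$CBA0A111BA1B0BB0
  rot[17] = 100$CBA0A111BA1B0BB0C
  rot[18] = 00$CBA0A111BA1B0BB0C1
  rot[19] = 0$CBA0A111BA1B0BB0C10
  rot[20] = $CBA0A111BA1B0BB0C100
Sorted (with $ < everything):
  sorted[0] = $CBA0A111BA1B0BB0C100  (last char: '0')
  sorted[1] = 0$CBA0A111BA1B0BB0C10  (last char: '0')
  sorted[2] = 00$CBA0A111BA1B0BB0C1  (last char: '1')
  sorted[3] = 0A111BA1B0BB0C100$CBA  (last char: 'A')
  sorted[4] = 0BB0C100$CBA0A111BA1B  (last char: 'B')
  sorted[5] = 0C100$CBA0A111BA1B0BB  (last char: 'B')
  sorted[6] = 100$CBA0A111BA1B0BB0C  (last char: 'C')
  sorted[7] = 111BA1B0BB0C100$CBA0A  (last char: 'A')
  sorted[8] = 11BA1B0BB0C100$CBA0A1  (last char: '1')
  sorted[9] = 1B0BB0C100$CBA0A111BA  (last char: 'A')
  sorted[10] = 1BA1B0BB0C100$CBA0A11  (last char: '1')
  sorted[11] = A0A111BA1B0BB0C100$CB  (last char: 'B')
  sorted[12] = A111BA1B0BB0C100$CBA0  (last char: '0')
  sorted[13] = A1B0BB0C100$CBA0A111B  (last char: 'B')
  sorted[14] = B0BB0C100$CBA0A111BA1  (last char: '1')
  sorted[15] = B0C100$CBA0A111BA1B0B  (last char: 'B')
  sorted[16] = BA0A111BA1B0BB0C100$C  (last char: 'C')
  sorted[17] = BA1B0BB0C100$CBA0A111  (last char: '1')
  sorted[18] = BB0C100$CBA0A111BA1B0  (last char: '0')
  sorted[19] = C100$CBA0A111BA1B0BB0  (last char: '0')
  sorted[20] = CBA0A111BA1B0BB0C100$  (last char: '$')
Last column: 001ABBCA1A1B0B1BC100$
Original string S is at sorted index 20

Answer: 001ABBCA1A1B0B1BC100$
20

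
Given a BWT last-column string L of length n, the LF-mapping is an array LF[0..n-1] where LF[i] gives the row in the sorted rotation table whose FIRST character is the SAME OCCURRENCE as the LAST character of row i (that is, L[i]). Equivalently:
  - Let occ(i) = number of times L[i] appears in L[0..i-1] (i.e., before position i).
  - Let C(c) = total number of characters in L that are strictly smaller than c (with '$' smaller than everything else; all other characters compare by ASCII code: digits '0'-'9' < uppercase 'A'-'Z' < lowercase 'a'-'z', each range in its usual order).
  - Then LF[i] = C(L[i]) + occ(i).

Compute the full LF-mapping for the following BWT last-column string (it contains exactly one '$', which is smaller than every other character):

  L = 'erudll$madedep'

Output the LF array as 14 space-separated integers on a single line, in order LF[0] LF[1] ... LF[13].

Answer: 5 12 13 2 8 9 0 10 1 3 6 4 7 11

Derivation:
Char counts: '$':1, 'a':1, 'd':3, 'e':3, 'l':2, 'm':1, 'p':1, 'r':1, 'u':1
C (first-col start): C('$')=0, C('a')=1, C('d')=2, C('e')=5, C('l')=8, C('m')=10, C('p')=11, C('r')=12, C('u')=13
L[0]='e': occ=0, LF[0]=C('e')+0=5+0=5
L[1]='r': occ=0, LF[1]=C('r')+0=12+0=12
L[2]='u': occ=0, LF[2]=C('u')+0=13+0=13
L[3]='d': occ=0, LF[3]=C('d')+0=2+0=2
L[4]='l': occ=0, LF[4]=C('l')+0=8+0=8
L[5]='l': occ=1, LF[5]=C('l')+1=8+1=9
L[6]='$': occ=0, LF[6]=C('$')+0=0+0=0
L[7]='m': occ=0, LF[7]=C('m')+0=10+0=10
L[8]='a': occ=0, LF[8]=C('a')+0=1+0=1
L[9]='d': occ=1, LF[9]=C('d')+1=2+1=3
L[10]='e': occ=1, LF[10]=C('e')+1=5+1=6
L[11]='d': occ=2, LF[11]=C('d')+2=2+2=4
L[12]='e': occ=2, LF[12]=C('e')+2=5+2=7
L[13]='p': occ=0, LF[13]=C('p')+0=11+0=11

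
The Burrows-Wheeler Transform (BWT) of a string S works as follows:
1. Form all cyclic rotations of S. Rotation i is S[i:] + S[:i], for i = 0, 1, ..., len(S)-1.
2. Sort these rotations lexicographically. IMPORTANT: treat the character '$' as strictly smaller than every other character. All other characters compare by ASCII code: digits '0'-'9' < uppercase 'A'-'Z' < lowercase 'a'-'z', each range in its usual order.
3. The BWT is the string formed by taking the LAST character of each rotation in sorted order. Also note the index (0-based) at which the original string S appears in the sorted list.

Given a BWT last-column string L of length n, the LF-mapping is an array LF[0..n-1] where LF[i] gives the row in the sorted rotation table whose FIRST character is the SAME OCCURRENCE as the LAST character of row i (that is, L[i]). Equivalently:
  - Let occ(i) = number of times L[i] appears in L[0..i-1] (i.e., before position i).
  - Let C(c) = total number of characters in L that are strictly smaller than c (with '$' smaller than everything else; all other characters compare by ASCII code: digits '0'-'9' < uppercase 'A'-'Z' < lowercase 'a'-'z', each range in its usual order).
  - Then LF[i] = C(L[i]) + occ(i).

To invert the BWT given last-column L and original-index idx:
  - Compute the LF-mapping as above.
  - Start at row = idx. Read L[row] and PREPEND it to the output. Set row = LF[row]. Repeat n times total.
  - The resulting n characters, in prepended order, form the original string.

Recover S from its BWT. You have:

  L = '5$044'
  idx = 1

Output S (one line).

Answer: 0445$

Derivation:
LF mapping: 4 0 1 2 3
Walk LF starting at row 1, prepending L[row]:
  step 1: row=1, L[1]='$', prepend. Next row=LF[1]=0
  step 2: row=0, L[0]='5', prepend. Next row=LF[0]=4
  step 3: row=4, L[4]='4', prepend. Next row=LF[4]=3
  step 4: row=3, L[3]='4', prepend. Next row=LF[3]=2
  step 5: row=2, L[2]='0', prepend. Next row=LF[2]=1
Reversed output: 0445$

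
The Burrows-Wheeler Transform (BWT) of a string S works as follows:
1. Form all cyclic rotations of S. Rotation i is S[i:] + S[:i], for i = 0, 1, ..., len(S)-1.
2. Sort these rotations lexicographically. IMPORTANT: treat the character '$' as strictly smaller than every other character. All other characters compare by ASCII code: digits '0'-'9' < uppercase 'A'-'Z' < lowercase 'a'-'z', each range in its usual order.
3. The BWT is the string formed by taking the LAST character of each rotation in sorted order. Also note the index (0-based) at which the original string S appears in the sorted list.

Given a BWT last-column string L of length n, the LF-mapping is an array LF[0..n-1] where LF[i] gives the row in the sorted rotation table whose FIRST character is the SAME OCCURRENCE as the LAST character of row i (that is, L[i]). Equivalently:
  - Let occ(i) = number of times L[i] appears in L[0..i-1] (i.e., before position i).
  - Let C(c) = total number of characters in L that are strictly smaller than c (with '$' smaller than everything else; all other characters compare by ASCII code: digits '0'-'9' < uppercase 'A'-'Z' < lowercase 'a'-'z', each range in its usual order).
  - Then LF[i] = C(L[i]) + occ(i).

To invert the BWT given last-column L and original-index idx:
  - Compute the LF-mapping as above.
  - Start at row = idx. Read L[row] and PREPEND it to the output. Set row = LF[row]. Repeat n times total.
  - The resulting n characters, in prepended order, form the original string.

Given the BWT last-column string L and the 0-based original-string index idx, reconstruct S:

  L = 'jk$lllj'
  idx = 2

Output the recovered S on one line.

LF mapping: 1 3 0 4 5 6 2
Walk LF starting at row 2, prepending L[row]:
  step 1: row=2, L[2]='$', prepend. Next row=LF[2]=0
  step 2: row=0, L[0]='j', prepend. Next row=LF[0]=1
  step 3: row=1, L[1]='k', prepend. Next row=LF[1]=3
  step 4: row=3, L[3]='l', prepend. Next row=LF[3]=4
  step 5: row=4, L[4]='l', prepend. Next row=LF[4]=5
  step 6: row=5, L[5]='l', prepend. Next row=LF[5]=6
  step 7: row=6, L[6]='j', prepend. Next row=LF[6]=2
Reversed output: jlllkj$

Answer: jlllkj$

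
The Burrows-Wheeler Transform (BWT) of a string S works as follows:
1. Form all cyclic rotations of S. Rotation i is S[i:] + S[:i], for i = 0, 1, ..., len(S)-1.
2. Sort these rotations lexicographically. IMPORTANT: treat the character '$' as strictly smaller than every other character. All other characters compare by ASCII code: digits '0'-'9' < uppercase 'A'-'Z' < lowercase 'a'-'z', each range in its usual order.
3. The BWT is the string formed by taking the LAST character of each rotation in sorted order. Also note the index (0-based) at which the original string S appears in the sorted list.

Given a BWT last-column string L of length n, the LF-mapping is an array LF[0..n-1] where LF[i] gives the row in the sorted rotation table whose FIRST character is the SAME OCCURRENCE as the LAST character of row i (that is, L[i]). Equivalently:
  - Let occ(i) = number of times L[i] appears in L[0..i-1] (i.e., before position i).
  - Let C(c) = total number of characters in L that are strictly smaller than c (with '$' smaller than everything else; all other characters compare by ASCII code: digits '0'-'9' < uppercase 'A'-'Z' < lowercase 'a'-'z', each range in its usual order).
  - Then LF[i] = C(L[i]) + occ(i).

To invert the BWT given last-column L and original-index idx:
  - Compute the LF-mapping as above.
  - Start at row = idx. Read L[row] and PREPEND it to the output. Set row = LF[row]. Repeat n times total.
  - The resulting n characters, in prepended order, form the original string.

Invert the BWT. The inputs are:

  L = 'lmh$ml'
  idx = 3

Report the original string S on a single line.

Answer: lmmhl$

Derivation:
LF mapping: 2 4 1 0 5 3
Walk LF starting at row 3, prepending L[row]:
  step 1: row=3, L[3]='$', prepend. Next row=LF[3]=0
  step 2: row=0, L[0]='l', prepend. Next row=LF[0]=2
  step 3: row=2, L[2]='h', prepend. Next row=LF[2]=1
  step 4: row=1, L[1]='m', prepend. Next row=LF[1]=4
  step 5: row=4, L[4]='m', prepend. Next row=LF[4]=5
  step 6: row=5, L[5]='l', prepend. Next row=LF[5]=3
Reversed output: lmmhl$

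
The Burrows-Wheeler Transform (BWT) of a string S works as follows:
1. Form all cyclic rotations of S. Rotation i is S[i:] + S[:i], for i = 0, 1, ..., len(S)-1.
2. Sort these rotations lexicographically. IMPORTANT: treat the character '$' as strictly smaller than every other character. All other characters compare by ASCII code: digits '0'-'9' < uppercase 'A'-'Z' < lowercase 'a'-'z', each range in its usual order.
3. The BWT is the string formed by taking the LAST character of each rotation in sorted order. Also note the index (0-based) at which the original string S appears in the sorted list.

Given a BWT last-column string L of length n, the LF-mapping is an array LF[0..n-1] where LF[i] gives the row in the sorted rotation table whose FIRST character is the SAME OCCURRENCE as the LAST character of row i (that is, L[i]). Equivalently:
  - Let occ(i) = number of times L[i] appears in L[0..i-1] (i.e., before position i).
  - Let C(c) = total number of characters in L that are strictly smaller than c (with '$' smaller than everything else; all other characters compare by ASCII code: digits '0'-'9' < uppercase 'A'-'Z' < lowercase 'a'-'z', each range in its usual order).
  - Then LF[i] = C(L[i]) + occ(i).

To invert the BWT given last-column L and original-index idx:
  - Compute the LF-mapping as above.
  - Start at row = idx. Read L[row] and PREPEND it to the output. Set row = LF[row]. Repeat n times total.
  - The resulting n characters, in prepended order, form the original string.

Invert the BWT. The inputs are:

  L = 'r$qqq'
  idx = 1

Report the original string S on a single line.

LF mapping: 4 0 1 2 3
Walk LF starting at row 1, prepending L[row]:
  step 1: row=1, L[1]='$', prepend. Next row=LF[1]=0
  step 2: row=0, L[0]='r', prepend. Next row=LF[0]=4
  step 3: row=4, L[4]='q', prepend. Next row=LF[4]=3
  step 4: row=3, L[3]='q', prepend. Next row=LF[3]=2
  step 5: row=2, L[2]='q', prepend. Next row=LF[2]=1
Reversed output: qqqr$

Answer: qqqr$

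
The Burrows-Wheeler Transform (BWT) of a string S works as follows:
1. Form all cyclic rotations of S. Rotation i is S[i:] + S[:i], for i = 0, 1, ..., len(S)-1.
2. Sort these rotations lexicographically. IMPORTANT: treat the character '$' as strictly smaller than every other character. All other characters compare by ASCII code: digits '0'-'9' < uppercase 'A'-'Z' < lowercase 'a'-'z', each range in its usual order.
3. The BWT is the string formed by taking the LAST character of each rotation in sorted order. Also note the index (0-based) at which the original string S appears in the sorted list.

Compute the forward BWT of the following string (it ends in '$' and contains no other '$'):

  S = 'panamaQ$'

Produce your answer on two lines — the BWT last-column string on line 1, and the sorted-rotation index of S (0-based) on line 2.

All 8 rotations (rotation i = S[i:]+S[:i]):
  rot[0] = panamaQ$
  rot[1] = anamaQ$p
  rot[2] = namaQ$pa
  rot[3] = amaQ$pan
  rot[4] = maQ$pana
  rot[5] = aQ$panam
  rot[6] = Q$panama
  rot[7] = $panamaQ
Sorted (with $ < everything):
  sorted[0] = $panamaQ  (last char: 'Q')
  sorted[1] = Q$panama  (last char: 'a')
  sorted[2] = aQ$panam  (last char: 'm')
  sorted[3] = amaQ$pan  (last char: 'n')
  sorted[4] = anamaQ$p  (last char: 'p')
  sorted[5] = maQ$pana  (last char: 'a')
  sorted[6] = namaQ$pa  (last char: 'a')
  sorted[7] = panamaQ$  (last char: '$')
Last column: Qamnpaa$
Original string S is at sorted index 7

Answer: Qamnpaa$
7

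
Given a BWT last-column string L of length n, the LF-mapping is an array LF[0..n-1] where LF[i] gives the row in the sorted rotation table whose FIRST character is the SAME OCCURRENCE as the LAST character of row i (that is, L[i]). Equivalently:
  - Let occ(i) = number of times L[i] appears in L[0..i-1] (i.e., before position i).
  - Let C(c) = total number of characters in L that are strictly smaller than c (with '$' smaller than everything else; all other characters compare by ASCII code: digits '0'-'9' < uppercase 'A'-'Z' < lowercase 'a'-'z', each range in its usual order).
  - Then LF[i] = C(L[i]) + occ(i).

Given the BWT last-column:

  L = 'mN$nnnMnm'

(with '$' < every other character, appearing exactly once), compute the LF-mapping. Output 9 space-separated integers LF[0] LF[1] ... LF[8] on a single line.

Answer: 3 2 0 5 6 7 1 8 4

Derivation:
Char counts: '$':1, 'M':1, 'N':1, 'm':2, 'n':4
C (first-col start): C('$')=0, C('M')=1, C('N')=2, C('m')=3, C('n')=5
L[0]='m': occ=0, LF[0]=C('m')+0=3+0=3
L[1]='N': occ=0, LF[1]=C('N')+0=2+0=2
L[2]='$': occ=0, LF[2]=C('$')+0=0+0=0
L[3]='n': occ=0, LF[3]=C('n')+0=5+0=5
L[4]='n': occ=1, LF[4]=C('n')+1=5+1=6
L[5]='n': occ=2, LF[5]=C('n')+2=5+2=7
L[6]='M': occ=0, LF[6]=C('M')+0=1+0=1
L[7]='n': occ=3, LF[7]=C('n')+3=5+3=8
L[8]='m': occ=1, LF[8]=C('m')+1=3+1=4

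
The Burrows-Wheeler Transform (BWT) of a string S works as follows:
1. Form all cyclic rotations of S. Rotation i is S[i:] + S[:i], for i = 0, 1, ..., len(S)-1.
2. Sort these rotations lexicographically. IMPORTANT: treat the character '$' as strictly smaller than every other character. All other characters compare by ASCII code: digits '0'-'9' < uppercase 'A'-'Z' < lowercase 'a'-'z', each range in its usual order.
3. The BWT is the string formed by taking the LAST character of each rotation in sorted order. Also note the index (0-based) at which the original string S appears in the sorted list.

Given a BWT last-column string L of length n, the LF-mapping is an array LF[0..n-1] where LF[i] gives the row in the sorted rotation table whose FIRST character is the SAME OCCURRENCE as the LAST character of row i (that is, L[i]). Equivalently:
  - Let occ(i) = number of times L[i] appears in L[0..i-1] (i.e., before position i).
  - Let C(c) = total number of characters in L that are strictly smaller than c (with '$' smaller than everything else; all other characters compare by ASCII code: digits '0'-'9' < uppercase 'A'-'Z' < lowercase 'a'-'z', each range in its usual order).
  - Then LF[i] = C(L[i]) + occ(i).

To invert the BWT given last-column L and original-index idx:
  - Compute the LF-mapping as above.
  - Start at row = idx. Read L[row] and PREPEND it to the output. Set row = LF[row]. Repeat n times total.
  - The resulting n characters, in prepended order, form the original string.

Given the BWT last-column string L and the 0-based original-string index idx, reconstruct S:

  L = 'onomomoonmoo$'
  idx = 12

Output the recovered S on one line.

LF mapping: 6 4 7 1 8 2 9 10 5 3 11 12 0
Walk LF starting at row 12, prepending L[row]:
  step 1: row=12, L[12]='$', prepend. Next row=LF[12]=0
  step 2: row=0, L[0]='o', prepend. Next row=LF[0]=6
  step 3: row=6, L[6]='o', prepend. Next row=LF[6]=9
  step 4: row=9, L[9]='m', prepend. Next row=LF[9]=3
  step 5: row=3, L[3]='m', prepend. Next row=LF[3]=1
  step 6: row=1, L[1]='n', prepend. Next row=LF[1]=4
  step 7: row=4, L[4]='o', prepend. Next row=LF[4]=8
  step 8: row=8, L[8]='n', prepend. Next row=LF[8]=5
  step 9: row=5, L[5]='m', prepend. Next row=LF[5]=2
  step 10: row=2, L[2]='o', prepend. Next row=LF[2]=7
  step 11: row=7, L[7]='o', prepend. Next row=LF[7]=10
  step 12: row=10, L[10]='o', prepend. Next row=LF[10]=11
  step 13: row=11, L[11]='o', prepend. Next row=LF[11]=12
Reversed output: oooomnonmmoo$

Answer: oooomnonmmoo$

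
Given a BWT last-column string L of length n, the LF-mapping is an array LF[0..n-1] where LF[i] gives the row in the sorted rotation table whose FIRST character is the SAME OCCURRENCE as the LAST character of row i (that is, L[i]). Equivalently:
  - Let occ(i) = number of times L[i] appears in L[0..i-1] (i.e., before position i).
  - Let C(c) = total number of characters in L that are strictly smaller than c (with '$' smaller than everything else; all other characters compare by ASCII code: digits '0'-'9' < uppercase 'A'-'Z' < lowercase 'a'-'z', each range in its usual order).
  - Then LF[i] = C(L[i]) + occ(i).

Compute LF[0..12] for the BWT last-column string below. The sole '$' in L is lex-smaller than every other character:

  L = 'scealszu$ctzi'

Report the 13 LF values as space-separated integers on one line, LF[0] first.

Answer: 7 2 4 1 6 8 11 10 0 3 9 12 5

Derivation:
Char counts: '$':1, 'a':1, 'c':2, 'e':1, 'i':1, 'l':1, 's':2, 't':1, 'u':1, 'z':2
C (first-col start): C('$')=0, C('a')=1, C('c')=2, C('e')=4, C('i')=5, C('l')=6, C('s')=7, C('t')=9, C('u')=10, C('z')=11
L[0]='s': occ=0, LF[0]=C('s')+0=7+0=7
L[1]='c': occ=0, LF[1]=C('c')+0=2+0=2
L[2]='e': occ=0, LF[2]=C('e')+0=4+0=4
L[3]='a': occ=0, LF[3]=C('a')+0=1+0=1
L[4]='l': occ=0, LF[4]=C('l')+0=6+0=6
L[5]='s': occ=1, LF[5]=C('s')+1=7+1=8
L[6]='z': occ=0, LF[6]=C('z')+0=11+0=11
L[7]='u': occ=0, LF[7]=C('u')+0=10+0=10
L[8]='$': occ=0, LF[8]=C('$')+0=0+0=0
L[9]='c': occ=1, LF[9]=C('c')+1=2+1=3
L[10]='t': occ=0, LF[10]=C('t')+0=9+0=9
L[11]='z': occ=1, LF[11]=C('z')+1=11+1=12
L[12]='i': occ=0, LF[12]=C('i')+0=5+0=5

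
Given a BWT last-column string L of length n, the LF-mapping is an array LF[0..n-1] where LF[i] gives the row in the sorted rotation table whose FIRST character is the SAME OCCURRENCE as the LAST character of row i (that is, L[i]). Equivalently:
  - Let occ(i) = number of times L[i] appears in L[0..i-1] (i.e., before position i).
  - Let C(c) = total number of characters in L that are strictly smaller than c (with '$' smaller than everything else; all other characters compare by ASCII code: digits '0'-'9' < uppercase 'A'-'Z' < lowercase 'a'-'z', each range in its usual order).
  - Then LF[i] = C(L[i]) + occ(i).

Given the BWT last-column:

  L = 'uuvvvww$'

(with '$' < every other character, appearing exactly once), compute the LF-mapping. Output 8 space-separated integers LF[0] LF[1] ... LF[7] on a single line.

Char counts: '$':1, 'u':2, 'v':3, 'w':2
C (first-col start): C('$')=0, C('u')=1, C('v')=3, C('w')=6
L[0]='u': occ=0, LF[0]=C('u')+0=1+0=1
L[1]='u': occ=1, LF[1]=C('u')+1=1+1=2
L[2]='v': occ=0, LF[2]=C('v')+0=3+0=3
L[3]='v': occ=1, LF[3]=C('v')+1=3+1=4
L[4]='v': occ=2, LF[4]=C('v')+2=3+2=5
L[5]='w': occ=0, LF[5]=C('w')+0=6+0=6
L[6]='w': occ=1, LF[6]=C('w')+1=6+1=7
L[7]='$': occ=0, LF[7]=C('$')+0=0+0=0

Answer: 1 2 3 4 5 6 7 0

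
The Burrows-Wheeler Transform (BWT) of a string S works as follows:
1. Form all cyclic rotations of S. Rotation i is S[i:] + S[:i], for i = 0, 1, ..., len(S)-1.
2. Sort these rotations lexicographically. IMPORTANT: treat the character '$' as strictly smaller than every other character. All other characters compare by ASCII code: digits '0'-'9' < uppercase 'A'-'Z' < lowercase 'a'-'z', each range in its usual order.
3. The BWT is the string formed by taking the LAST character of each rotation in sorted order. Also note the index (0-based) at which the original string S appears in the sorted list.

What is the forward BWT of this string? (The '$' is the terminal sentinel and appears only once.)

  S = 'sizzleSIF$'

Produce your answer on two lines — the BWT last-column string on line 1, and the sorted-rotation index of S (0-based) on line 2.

All 10 rotations (rotation i = S[i:]+S[:i]):
  rot[0] = sizzleSIF$
  rot[1] = izzleSIF$s
  rot[2] = zzleSIF$si
  rot[3] = zleSIF$siz
  rot[4] = leSIF$sizz
  rot[5] = eSIF$sizzl
  rot[6] = SIF$sizzle
  rot[7] = IF$sizzleS
  rot[8] = F$sizzleSI
  rot[9] = $sizzleSIF
Sorted (with $ < everything):
  sorted[0] = $sizzleSIF  (last char: 'F')
  sorted[1] = F$sizzleSI  (last char: 'I')
  sorted[2] = IF$sizzleS  (last char: 'S')
  sorted[3] = SIF$sizzle  (last char: 'e')
  sorted[4] = eSIF$sizzl  (last char: 'l')
  sorted[5] = izzleSIF$s  (last char: 's')
  sorted[6] = leSIF$sizz  (last char: 'z')
  sorted[7] = sizzleSIF$  (last char: '$')
  sorted[8] = zleSIF$siz  (last char: 'z')
  sorted[9] = zzleSIF$si  (last char: 'i')
Last column: FISelsz$zi
Original string S is at sorted index 7

Answer: FISelsz$zi
7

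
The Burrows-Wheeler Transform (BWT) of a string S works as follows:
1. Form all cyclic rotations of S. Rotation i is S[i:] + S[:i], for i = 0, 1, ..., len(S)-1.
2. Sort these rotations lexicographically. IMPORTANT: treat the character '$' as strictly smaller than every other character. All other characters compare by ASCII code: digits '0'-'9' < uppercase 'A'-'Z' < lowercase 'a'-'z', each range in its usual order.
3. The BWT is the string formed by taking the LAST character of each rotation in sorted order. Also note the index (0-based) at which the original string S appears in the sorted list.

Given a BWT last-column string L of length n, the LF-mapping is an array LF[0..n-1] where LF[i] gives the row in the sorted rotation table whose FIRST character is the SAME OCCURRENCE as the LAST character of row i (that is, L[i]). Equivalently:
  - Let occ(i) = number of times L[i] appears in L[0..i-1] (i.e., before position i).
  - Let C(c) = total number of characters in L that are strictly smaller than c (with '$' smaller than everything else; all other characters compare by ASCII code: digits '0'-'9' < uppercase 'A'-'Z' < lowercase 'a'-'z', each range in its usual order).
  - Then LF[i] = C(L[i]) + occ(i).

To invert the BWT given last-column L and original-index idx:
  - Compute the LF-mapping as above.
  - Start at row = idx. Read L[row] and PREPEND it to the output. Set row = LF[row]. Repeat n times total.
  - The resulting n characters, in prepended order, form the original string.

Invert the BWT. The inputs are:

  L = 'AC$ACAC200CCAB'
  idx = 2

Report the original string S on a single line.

LF mapping: 4 9 0 5 10 6 11 3 1 2 12 13 7 8
Walk LF starting at row 2, prepending L[row]:
  step 1: row=2, L[2]='$', prepend. Next row=LF[2]=0
  step 2: row=0, L[0]='A', prepend. Next row=LF[0]=4
  step 3: row=4, L[4]='C', prepend. Next row=LF[4]=10
  step 4: row=10, L[10]='C', prepend. Next row=LF[10]=12
  step 5: row=12, L[12]='A', prepend. Next row=LF[12]=7
  step 6: row=7, L[7]='2', prepend. Next row=LF[7]=3
  step 7: row=3, L[3]='A', prepend. Next row=LF[3]=5
  step 8: row=5, L[5]='A', prepend. Next row=LF[5]=6
  step 9: row=6, L[6]='C', prepend. Next row=LF[6]=11
  step 10: row=11, L[11]='C', prepend. Next row=LF[11]=13
  step 11: row=13, L[13]='B', prepend. Next row=LF[13]=8
  step 12: row=8, L[8]='0', prepend. Next row=LF[8]=1
  step 13: row=1, L[1]='C', prepend. Next row=LF[1]=9
  step 14: row=9, L[9]='0', prepend. Next row=LF[9]=2
Reversed output: 0C0BCCAA2ACCA$

Answer: 0C0BCCAA2ACCA$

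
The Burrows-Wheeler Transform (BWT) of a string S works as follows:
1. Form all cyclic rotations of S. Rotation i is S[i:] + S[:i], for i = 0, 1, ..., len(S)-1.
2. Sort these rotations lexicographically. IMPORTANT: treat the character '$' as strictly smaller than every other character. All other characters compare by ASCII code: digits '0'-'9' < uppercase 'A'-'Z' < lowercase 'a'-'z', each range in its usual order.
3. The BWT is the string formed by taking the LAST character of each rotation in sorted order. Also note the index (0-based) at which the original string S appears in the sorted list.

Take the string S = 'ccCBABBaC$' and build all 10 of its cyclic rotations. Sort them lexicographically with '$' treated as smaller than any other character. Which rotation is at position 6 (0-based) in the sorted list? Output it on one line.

Answer: CBABBaC$cc

Derivation:
All 10 rotations (rotation i = S[i:]+S[:i]):
  rot[0] = ccCBABBaC$
  rot[1] = cCBABBaC$c
  rot[2] = CBABBaC$cc
  rot[3] = BABBaC$ccC
  rot[4] = ABBaC$ccCB
  rot[5] = BBaC$ccCBA
  rot[6] = BaC$ccCBAB
  rot[7] = aC$ccCBABB
  rot[8] = C$ccCBABBa
  rot[9] = $ccCBABBaC
Sorted (with $ < everything):
  sorted[0] = $ccCBABBaC
  sorted[1] = ABBaC$ccCB
  sorted[2] = BABBaC$ccC
  sorted[3] = BBaC$ccCBA
  sorted[4] = BaC$ccCBAB
  sorted[5] = C$ccCBABBa
  sorted[6] = CBABBaC$cc
  sorted[7] = aC$ccCBABB
  sorted[8] = cCBABBaC$c
  sorted[9] = ccCBABBaC$
sorted[6] = CBABBaC$cc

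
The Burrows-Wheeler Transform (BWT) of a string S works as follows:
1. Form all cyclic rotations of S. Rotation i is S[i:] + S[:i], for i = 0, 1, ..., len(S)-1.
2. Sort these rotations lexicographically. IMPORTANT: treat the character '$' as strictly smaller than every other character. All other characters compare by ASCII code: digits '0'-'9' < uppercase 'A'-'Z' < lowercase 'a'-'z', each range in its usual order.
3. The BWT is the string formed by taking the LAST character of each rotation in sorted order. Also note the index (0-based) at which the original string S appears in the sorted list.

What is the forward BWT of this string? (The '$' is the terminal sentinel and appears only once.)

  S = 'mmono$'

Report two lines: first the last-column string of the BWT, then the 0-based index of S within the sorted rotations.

Answer: o$monm
1

Derivation:
All 6 rotations (rotation i = S[i:]+S[:i]):
  rot[0] = mmono$
  rot[1] = mono$m
  rot[2] = ono$mm
  rot[3] = no$mmo
  rot[4] = o$mmon
  rot[5] = $mmono
Sorted (with $ < everything):
  sorted[0] = $mmono  (last char: 'o')
  sorted[1] = mmono$  (last char: '$')
  sorted[2] = mono$m  (last char: 'm')
  sorted[3] = no$mmo  (last char: 'o')
  sorted[4] = o$mmon  (last char: 'n')
  sorted[5] = ono$mm  (last char: 'm')
Last column: o$monm
Original string S is at sorted index 1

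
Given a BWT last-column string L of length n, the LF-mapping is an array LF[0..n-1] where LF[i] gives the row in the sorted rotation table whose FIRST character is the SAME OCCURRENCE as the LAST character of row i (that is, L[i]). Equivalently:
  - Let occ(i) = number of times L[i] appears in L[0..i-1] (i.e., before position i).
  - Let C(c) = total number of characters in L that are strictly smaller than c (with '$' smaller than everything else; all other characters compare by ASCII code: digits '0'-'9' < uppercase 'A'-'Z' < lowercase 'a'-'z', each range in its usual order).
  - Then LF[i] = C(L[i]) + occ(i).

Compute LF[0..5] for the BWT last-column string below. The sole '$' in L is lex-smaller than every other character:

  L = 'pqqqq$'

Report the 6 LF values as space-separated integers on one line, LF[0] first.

Answer: 1 2 3 4 5 0

Derivation:
Char counts: '$':1, 'p':1, 'q':4
C (first-col start): C('$')=0, C('p')=1, C('q')=2
L[0]='p': occ=0, LF[0]=C('p')+0=1+0=1
L[1]='q': occ=0, LF[1]=C('q')+0=2+0=2
L[2]='q': occ=1, LF[2]=C('q')+1=2+1=3
L[3]='q': occ=2, LF[3]=C('q')+2=2+2=4
L[4]='q': occ=3, LF[4]=C('q')+3=2+3=5
L[5]='$': occ=0, LF[5]=C('$')+0=0+0=0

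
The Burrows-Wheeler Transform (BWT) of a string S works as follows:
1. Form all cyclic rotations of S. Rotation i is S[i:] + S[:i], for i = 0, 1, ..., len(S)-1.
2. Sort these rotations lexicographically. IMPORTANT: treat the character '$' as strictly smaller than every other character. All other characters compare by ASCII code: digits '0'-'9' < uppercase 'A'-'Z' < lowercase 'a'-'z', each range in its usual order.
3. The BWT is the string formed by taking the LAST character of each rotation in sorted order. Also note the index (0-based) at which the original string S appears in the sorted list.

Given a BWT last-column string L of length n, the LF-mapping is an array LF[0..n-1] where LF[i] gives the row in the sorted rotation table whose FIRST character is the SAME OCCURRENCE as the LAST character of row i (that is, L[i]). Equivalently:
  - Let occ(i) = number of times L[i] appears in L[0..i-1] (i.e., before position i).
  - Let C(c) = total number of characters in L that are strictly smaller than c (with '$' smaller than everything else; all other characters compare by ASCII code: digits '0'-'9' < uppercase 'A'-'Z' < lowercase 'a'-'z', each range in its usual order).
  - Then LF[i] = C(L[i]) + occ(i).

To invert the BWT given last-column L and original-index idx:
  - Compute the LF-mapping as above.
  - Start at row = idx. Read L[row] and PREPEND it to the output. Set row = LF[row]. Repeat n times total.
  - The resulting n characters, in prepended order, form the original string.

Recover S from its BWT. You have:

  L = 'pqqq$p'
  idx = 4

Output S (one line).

Answer: qpqqp$

Derivation:
LF mapping: 1 3 4 5 0 2
Walk LF starting at row 4, prepending L[row]:
  step 1: row=4, L[4]='$', prepend. Next row=LF[4]=0
  step 2: row=0, L[0]='p', prepend. Next row=LF[0]=1
  step 3: row=1, L[1]='q', prepend. Next row=LF[1]=3
  step 4: row=3, L[3]='q', prepend. Next row=LF[3]=5
  step 5: row=5, L[5]='p', prepend. Next row=LF[5]=2
  step 6: row=2, L[2]='q', prepend. Next row=LF[2]=4
Reversed output: qpqqp$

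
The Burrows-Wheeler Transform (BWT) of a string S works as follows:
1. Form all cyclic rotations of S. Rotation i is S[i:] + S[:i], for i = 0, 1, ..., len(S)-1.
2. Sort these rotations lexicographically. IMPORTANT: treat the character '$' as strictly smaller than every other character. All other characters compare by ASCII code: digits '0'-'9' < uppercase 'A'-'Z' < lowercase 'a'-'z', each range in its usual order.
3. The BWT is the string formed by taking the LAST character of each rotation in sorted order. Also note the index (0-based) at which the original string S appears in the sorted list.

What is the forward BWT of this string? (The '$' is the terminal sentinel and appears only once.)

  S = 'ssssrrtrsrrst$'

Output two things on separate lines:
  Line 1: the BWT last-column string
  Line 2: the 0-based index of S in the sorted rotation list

All 14 rotations (rotation i = S[i:]+S[:i]):
  rot[0] = ssssrrtrsrrst$
  rot[1] = sssrrtrsrrst$s
  rot[2] = ssrrtrsrrst$ss
  rot[3] = srrtrsrrst$sss
  rot[4] = rrtrsrrst$ssss
  rot[5] = rtrsrrst$ssssr
  rot[6] = trsrrst$ssssrr
  rot[7] = rsrrst$ssssrrt
  rot[8] = srrst$ssssrrtr
  rot[9] = rrst$ssssrrtrs
  rot[10] = rst$ssssrrtrsr
  rot[11] = st$ssssrrtrsrr
  rot[12] = t$ssssrrtrsrrs
  rot[13] = $ssssrrtrsrrst
Sorted (with $ < everything):
  sorted[0] = $ssssrrtrsrrst  (last char: 't')
  sorted[1] = rrst$ssssrrtrs  (last char: 's')
  sorted[2] = rrtrsrrst$ssss  (last char: 's')
  sorted[3] = rsrrst$ssssrrt  (last char: 't')
  sorted[4] = rst$ssssrrtrsr  (last char: 'r')
  sorted[5] = rtrsrrst$ssssr  (last char: 'r')
  sorted[6] = srrst$ssssrrtr  (last char: 'r')
  sorted[7] = srrtrsrrst$sss  (last char: 's')
  sorted[8] = ssrrtrsrrst$ss  (last char: 's')
  sorted[9] = sssrrtrsrrst$s  (last char: 's')
  sorted[10] = ssssrrtrsrrst$  (last char: '$')
  sorted[11] = st$ssssrrtrsrr  (last char: 'r')
  sorted[12] = t$ssssrrtrsrrs  (last char: 's')
  sorted[13] = trsrrst$ssssrr  (last char: 'r')
Last column: tsstrrrsss$rsr
Original string S is at sorted index 10

Answer: tsstrrrsss$rsr
10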